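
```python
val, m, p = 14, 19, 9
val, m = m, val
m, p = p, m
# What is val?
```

Trace:
`val, m, p = 14, 19, 9` → val = 14; m = 19; p = 9
`val, m = m, val` → val = 19; m = 14
`m, p = p, m` → m = 9; p = 14
So val = 19

Answer: 19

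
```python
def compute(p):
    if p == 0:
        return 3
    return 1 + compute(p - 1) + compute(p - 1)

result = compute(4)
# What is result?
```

compute(p) = 1 + 2·compute(p-1), compute(0)=3. Closed form: (3+1)·2^4 - 1 = 63.

Answer: 63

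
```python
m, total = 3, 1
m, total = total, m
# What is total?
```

Trace:
`m, total = 3, 1` → m = 3; total = 1
`m, total = total, m` → m = 1; total = 3
So total = 3

Answer: 3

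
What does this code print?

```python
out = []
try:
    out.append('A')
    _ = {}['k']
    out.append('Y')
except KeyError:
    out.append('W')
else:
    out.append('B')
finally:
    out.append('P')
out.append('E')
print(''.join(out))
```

Execution trace: 'A' (try body) → 'W' (except KeyError) → 'P' (finally) → 'E' (after the try/except). Output: AWPE

Answer: AWPE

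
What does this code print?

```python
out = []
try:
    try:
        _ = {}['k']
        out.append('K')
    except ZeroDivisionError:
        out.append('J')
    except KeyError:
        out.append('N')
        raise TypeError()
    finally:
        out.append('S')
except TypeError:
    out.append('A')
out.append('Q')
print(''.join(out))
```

Execution trace: 'N' (inner except KeyError) → 'S' (inner finally) → 'A' (outer except TypeError) → 'Q' (after the try/except). Output: NSAQ

Answer: NSAQ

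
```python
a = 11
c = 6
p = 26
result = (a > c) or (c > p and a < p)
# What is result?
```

Trace:
`a = 11` → a = 11
`c = 6` → c = 6
`p = 26` → p = 26
`result = (a > c) or (c > p and a < p)` → result = True
So result = True

Answer: True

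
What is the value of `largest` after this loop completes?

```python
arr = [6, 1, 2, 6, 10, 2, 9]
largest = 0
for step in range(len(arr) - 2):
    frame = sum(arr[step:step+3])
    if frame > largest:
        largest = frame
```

Max sum of 3-element window in [6, 1, 2, 6, 10, 2, 9]
`largest` takes the values: 0 → 9 → 18 → 21

Answer: 21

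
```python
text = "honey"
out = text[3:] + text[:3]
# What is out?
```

Trace:
`text = "honey"` → text = 'honey'
`out = text[3:] + text[:3]` → out = 'eyhon'
So out = 'eyhon'

Answer: 'eyhon'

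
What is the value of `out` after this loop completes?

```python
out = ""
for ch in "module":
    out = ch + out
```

Reverse 'module'
`out` takes the values: "" → "m" → "om" → "dom" → "udom" → "ludom" → "eludom"

Answer: "eludom"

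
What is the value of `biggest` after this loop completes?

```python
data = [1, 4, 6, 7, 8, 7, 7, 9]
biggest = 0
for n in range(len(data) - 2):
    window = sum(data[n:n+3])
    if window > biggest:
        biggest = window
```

Max sum of 3-element window in [1, 4, 6, 7, 8, 7, 7, 9]
`biggest` takes the values: 0 → 11 → 17 → 21 → 22 → 23

Answer: 23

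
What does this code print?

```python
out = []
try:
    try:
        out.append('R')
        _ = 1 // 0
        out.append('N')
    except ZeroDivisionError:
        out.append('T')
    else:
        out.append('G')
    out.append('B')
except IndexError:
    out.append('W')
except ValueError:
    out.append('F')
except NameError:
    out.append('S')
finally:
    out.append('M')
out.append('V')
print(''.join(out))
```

Execution trace: 'R' (inner try body) → 'T' (inner except ZeroDivisionError) → 'B' (try body, no exception) → 'M' (finally) → 'V' (after the try/except). Output: RTBMV

Answer: RTBMV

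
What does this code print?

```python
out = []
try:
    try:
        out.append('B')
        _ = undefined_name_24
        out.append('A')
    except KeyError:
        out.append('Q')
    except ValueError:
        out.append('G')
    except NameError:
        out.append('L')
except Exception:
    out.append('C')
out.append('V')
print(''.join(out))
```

Execution trace: 'B' (inner try body) → 'L' (inner except NameError) → 'V' (after the try/except). Output: BLV

Answer: BLV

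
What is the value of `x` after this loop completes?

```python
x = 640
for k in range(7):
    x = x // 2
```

Halve 7 times: 640 // 2^7 = 5
`x` takes the values: 640 → 320 → 160 → 80 → 40 → 20 → 10 → 5

Answer: 5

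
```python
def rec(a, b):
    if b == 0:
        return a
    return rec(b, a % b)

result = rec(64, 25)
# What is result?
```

rec(64, 25) -> rec(25, 14) -> rec(14, 11) -> rec(11, 3) -> rec(3, 2) -> rec(2, 1) -> rec(1, 0) -> 1

Answer: 1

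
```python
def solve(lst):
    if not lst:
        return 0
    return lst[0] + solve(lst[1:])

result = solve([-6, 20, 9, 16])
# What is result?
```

(-6) + 20 + 9 + 16 + 0 = 39

Answer: 39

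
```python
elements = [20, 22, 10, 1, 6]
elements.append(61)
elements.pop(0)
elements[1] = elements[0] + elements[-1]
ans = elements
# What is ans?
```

Trace:
`elements = [20, 22, 10, 1, 6]` → elements = [20, 22, 10, 1, 6]
`elements.append(61)` → elements = [20, 22, 10, 1, 6, 61]
`elements.pop(0)` → elements = [22, 10, 1, 6, 61]
`elements[1] = elements[0] + elements[-1]` → elements = [22, 83, 1, 6, 61]
`ans = elements` → ans = [22, 83, 1, 6, 61]
So ans = [22, 83, 1, 6, 61]

Answer: [22, 83, 1, 6, 61]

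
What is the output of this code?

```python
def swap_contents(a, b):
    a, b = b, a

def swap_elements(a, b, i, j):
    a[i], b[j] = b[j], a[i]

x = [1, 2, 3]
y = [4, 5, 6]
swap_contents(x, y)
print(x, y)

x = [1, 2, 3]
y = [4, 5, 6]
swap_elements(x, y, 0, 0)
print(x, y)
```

Key concept: parameter rebinding vs mutation.
Step by step:
`x = [1, 2, 3]` → x = [1, 2, 3]
`y = [4, 5, 6]` → y = [4, 5, 6]
`swap_contents(x, y)` → no visible change to tracked variables
`print(x, y)` → prints [1, 2, 3] [4, 5, 6]
`x = [1, 2, 3]` → x = [1, 2, 3]
`y = [4, 5, 6]` → y = [4, 5, 6]
`swap_elements(x, y, 0, 0)` → x = [4, 2, 3]; y = [1, 5, 6]
`print(x, y)` → prints [4, 2, 3] [1, 5, 6]

Answer:
[1, 2, 3] [4, 5, 6]
[4, 2, 3] [1, 5, 6]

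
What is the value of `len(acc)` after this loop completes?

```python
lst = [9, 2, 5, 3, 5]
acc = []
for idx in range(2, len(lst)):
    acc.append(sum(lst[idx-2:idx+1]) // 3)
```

Number of 3-element averages
`acc` takes the values: [] → [5] → [5, 3] → [5, 3, 4]
So `len(acc)` = 3

Answer: 3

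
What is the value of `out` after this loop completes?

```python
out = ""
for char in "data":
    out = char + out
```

Reverse 'data'
`out` takes the values: "" → "d" → "ad" → "tad" → "atad"

Answer: "atad"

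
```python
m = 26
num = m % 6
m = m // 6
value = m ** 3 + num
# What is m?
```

Trace:
`m = 26` → m = 26
`num = m % 6` → num = 2
`m = m // 6` → m = 4
`value = m ** 3 + num` → value = 66
So m = 4

Answer: 4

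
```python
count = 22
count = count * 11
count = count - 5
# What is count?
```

Trace:
`count = 22` → count = 22
`count = count * 11` → count = 242
`count = count - 5` → count = 237
So count = 237

Answer: 237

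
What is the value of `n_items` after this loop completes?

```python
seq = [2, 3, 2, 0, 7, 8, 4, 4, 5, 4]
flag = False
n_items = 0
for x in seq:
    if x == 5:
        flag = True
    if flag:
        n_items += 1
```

Count elements after first 5 in [2, 3, 2, 0, 7, 8, 4, 4, 5, 4]
`n_items` takes the values: 0 → 1 → 2

Answer: 2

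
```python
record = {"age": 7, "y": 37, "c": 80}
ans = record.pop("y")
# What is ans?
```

Trace:
`record = {"age": 7, "y": 37, "c": 80}` → record = {'age': 7, 'y': 37, 'c': 80}
`ans = record.pop("y")` → record = {'age': 7, 'c': 80}; ans = 37
So ans = 37

Answer: 37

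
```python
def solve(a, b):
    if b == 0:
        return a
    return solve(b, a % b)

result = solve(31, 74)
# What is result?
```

solve(31, 74) -> solve(74, 31) -> solve(31, 12) -> solve(12, 7) -> solve(7, 5) -> solve(5, 2) -> solve(2, 1) -> solve(1, 0) -> 1

Answer: 1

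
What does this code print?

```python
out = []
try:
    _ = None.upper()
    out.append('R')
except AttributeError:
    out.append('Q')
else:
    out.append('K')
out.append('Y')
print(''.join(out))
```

Execution trace: 'Q' (except AttributeError) → 'Y' (after the try/except). Output: QY

Answer: QY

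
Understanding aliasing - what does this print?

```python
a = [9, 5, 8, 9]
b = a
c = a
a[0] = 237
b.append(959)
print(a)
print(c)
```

Key concept: multiple aliases.
Step by step:
`a = [9, 5, 8, 9]` → a = [9, 5, 8, 9]
`b = a` → b = [9, 5, 8, 9] (same object as a)
`c = a` → c = [9, 5, 8, 9] (same object as a, b)
`a[0] = 237` → a = [237, 5, 8, 9] (same object as b, c); b = [237, 5, 8, 9] (same object as a, c); c = [237, 5, 8, 9] (same object as a, b)
`b.append(959)` → a = [237, 5, 8, 9, 959] (same object as b, c); b = [237, 5, 8, 9, 959] (same object as a, c); c = [237, 5, 8, 9, 959] (same object as a, b)
`print(a)` → prints [237, 5, 8, 9, 959]
`print(c)` → prints [237, 5, 8, 9, 959]

Answer:
[237, 5, 8, 9, 959]
[237, 5, 8, 9, 959]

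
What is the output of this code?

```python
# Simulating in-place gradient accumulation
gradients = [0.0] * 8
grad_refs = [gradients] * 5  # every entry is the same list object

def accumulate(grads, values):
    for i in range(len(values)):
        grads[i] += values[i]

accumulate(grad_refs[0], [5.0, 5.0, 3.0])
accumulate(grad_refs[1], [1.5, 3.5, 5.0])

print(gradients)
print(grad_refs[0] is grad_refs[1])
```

Key concept: gradient accumulation aliasing.
Step by step:
`gradients = [0.0] * 8` → gradients = [0.0, 0.0, 0.0, 0.0, 0.0, 0.0, 0.0, 0.0]
`grad_refs = [gradients] * 5` → grad_refs = [[0.0, 0.0, 0.0, 0.0, 0.0, 0.0, 0.0, 0.0], [0.0, 0.0, 0.0, 0.0, 0.0, 0.0, 0.0, 0.0], [0.0, 0.0, 0.0, 0.0, 0.0, 0.0, 0.0, 0.0], [0.0, 0.0, 0.0, 0.0, 0.0, 0.0, 0.0, 0.0], [0.0, 0.0, 0.0, 0.0, 0.0, 0.0, 0.0, 0.0]]
`accumulate(grad_refs[0], [5.0, 5.0, 3.0])` → gradients = [5.0, 5.0, 3.0, 0.0, 0.0, 0.0, 0.0, 0.0]; grad_refs = [[5.0, 5.0, 3.0, 0.0, 0.0, 0.0, 0.0, 0.0], [5.0, 5.0, 3.0, 0.0, 0.0, 0.0, 0.0, 0.0], [5.0, 5.0, 3.0, 0.0, 0.0, 0.0, 0.0, 0.0], [5.0, 5.0, 3.0, 0.0, 0.0, 0.0, 0.0, 0.0], [5.0, 5.0, 3.0, 0.0, 0.0, 0.0, 0.0, 0.0]]
`accumulate(grad_refs[1], [1.5, 3.5, 5.0])` → gradients = [6.5, 8.5, 8.0, 0.0, 0.0, 0.0, 0.0, 0.0]; grad_refs = [[6.5, 8.5, 8.0, 0.0, 0.0, 0.0, 0.0, 0.0], [6.5, 8.5, 8.0, 0.0, 0.0, 0.0, 0.0, 0.0], [6.5, 8.5, 8.0, 0.0, 0.0, 0.0, 0.0, 0.0], [6.5, 8.5, 8.0, 0.0, 0.0, 0.0, 0.0, 0.0], [6.5, 8.5, 8.0, 0.0, 0.0, 0.0, 0.0, 0.0]]
`print(gradients)` → prints [6.5, 8.5, 8.0, 0.0, 0.0, 0.0, 0.0, 0.0]
`print(grad_refs[0] is grad_refs[1])` → prints True

Answer:
[6.5, 8.5, 8.0, 0.0, 0.0, 0.0, 0.0, 0.0]
True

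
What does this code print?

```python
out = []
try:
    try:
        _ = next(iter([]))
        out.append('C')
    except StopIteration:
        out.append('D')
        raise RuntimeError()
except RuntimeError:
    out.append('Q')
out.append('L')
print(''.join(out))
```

Execution trace: 'D' (inner except StopIteration) → 'Q' (outer except RuntimeError) → 'L' (after the try/except). Output: DQL

Answer: DQL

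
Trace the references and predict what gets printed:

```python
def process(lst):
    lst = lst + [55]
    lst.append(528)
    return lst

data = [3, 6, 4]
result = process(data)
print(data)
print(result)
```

Key concept: rebinding parameter vs mutation.
Step by step:
`data = [3, 6, 4]` → data = [3, 6, 4]
`result = process(data)` → result = [3, 6, 4, 55, 528]
`print(data)` → prints [3, 6, 4]
`print(result)` → prints [3, 6, 4, 55, 528]

Answer:
[3, 6, 4]
[3, 6, 4, 55, 528]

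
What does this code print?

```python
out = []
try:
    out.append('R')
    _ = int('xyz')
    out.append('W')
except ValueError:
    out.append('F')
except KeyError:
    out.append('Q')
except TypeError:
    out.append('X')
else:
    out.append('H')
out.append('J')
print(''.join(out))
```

Execution trace: 'R' (try body) → 'F' (except ValueError) → 'J' (after the try/except). Output: RFJ

Answer: RFJ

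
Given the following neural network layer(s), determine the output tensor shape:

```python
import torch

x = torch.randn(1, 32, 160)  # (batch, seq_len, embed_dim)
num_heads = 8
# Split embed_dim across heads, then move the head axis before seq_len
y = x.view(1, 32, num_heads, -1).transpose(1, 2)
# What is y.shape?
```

Input: (1, 32, 160) -> head_dim = 160 // 8 = 20; after view: (1, 32, 8, 20) -> after transpose(1, 2): (1, 8, 32, 20) -> Output: (1, 8, 32, 20)

Answer: (1, 8, 32, 20)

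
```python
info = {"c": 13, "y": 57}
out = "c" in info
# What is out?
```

Trace:
`info = {"c": 13, "y": 57}` → info = {'c': 13, 'y': 57}
`out = "c" in info` → out = True
So out = True

Answer: True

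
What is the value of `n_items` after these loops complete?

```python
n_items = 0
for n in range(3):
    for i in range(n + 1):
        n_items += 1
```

Triangle: 1 + 2 + ... + 3
`n_items` takes the values: 0 → 1 → 2 → 3 → 4 → 5 → 6

Answer: 6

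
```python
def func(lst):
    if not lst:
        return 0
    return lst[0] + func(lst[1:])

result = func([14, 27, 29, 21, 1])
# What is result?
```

14 + 27 + 29 + 21 + 1 + 0 = 92

Answer: 92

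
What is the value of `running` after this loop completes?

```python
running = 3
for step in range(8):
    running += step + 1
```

Start at 3, add 1 to 8 = 39
`running` takes the values: 3 → 4 → 6 → 9 → 13 → 18 → 24 → 31 → 39

Answer: 39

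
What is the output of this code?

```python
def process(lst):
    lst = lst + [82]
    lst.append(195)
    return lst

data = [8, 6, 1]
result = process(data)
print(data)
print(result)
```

Key concept: rebinding parameter vs mutation.
Step by step:
`data = [8, 6, 1]` → data = [8, 6, 1]
`result = process(data)` → result = [8, 6, 1, 82, 195]
`print(data)` → prints [8, 6, 1]
`print(result)` → prints [8, 6, 1, 82, 195]

Answer:
[8, 6, 1]
[8, 6, 1, 82, 195]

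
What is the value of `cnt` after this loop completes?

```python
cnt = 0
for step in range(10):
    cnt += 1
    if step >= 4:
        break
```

Loop breaks when step reaches 4, cnt is 5
`cnt` takes the values: 0 → 1 → 2 → 3 → 4 → 5

Answer: 5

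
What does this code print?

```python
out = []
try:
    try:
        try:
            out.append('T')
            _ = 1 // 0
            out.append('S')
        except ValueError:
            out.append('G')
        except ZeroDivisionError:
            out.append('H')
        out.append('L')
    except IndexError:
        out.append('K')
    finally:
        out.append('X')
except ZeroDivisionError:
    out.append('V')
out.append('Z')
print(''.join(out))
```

Execution trace: 'T' (inner try body) → 'H' (inner except ZeroDivisionError) → 'L' (try body, no exception) → 'X' (finally) → 'Z' (after the try/except). Output: THLXZ

Answer: THLXZ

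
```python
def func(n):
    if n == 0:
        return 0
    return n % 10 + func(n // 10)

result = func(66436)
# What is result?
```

Sum of digits of 66436: 6 + 3 + 4 + 6 + 6 = 25

Answer: 25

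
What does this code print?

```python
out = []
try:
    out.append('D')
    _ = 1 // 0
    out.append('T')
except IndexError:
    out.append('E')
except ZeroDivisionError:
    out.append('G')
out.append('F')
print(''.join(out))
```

Execution trace: 'D' (try body) → 'G' (except ZeroDivisionError) → 'F' (after the try/except). Output: DGF

Answer: DGF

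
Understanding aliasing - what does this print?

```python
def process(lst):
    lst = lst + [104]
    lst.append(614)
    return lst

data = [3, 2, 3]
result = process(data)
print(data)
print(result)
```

Key concept: rebinding parameter vs mutation.
Step by step:
`data = [3, 2, 3]` → data = [3, 2, 3]
`result = process(data)` → result = [3, 2, 3, 104, 614]
`print(data)` → prints [3, 2, 3]
`print(result)` → prints [3, 2, 3, 104, 614]

Answer:
[3, 2, 3]
[3, 2, 3, 104, 614]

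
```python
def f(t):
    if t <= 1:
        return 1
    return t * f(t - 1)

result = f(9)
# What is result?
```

f(9) = 9 * 8 * 7 * 6 * 5 * 4 * 3 * 2 * 1 = 362880

Answer: 362880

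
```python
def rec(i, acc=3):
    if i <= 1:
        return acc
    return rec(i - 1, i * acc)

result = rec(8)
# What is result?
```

Accumulator trace (n, acc): (8, 3) -> (7, 24) -> (6, 168) -> (5, 1008) -> (4, 5040) -> (3, 20160) -> (2, 60480) -> (1, 120960) -> return 120960

Answer: 120960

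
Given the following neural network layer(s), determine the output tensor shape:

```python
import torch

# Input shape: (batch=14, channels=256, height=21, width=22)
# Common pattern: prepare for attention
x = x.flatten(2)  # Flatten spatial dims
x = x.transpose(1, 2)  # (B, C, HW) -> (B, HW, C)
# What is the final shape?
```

Input: (14, 256, 21, 22) -> after flatten(2): (14, 256, 462) -> Output: (14, 462, 256)

Answer: (14, 462, 256)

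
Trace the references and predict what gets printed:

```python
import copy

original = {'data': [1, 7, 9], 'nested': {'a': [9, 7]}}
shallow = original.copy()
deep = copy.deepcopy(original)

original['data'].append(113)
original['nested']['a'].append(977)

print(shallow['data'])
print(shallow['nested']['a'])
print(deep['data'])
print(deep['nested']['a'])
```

Key concept: comparing shallow vs deep copy.
Step by step:
`original = {'data': [1, 7, 9], 'nested': {'a': [9, 7]}}` → original = {'data': [1, 7, 9], 'nested': {'a': [9, 7]}}
`shallow = original.copy()` → shallow = {'data': [1, 7, 9], 'nested': {'a': [9, 7]}}
`deep = copy.deepcopy(original)` → deep = {'data': [1, 7, 9], 'nested': {'a': [9, 7]}}
`original['data'].append(113)` → original = {'data': [1, 7, 9, 113], 'nested': {'a': [9, 7]}}; shallow = {'data': [1, 7, 9, 113], 'nested': {'a': [9, 7]}}
`original['nested']['a'].append(977)` → original = {'data': [1, 7, 9, 113], 'nested': {'a': [9, 7, 977]}}; shallow = {'data': [1, 7, 9, 113], 'nested': {'a': [9, 7, 977]}}
`print(shallow['data'])` → prints [1, 7, 9, 113]
`print(shallow['nested']['a'])` → prints [9, 7, 977]
`print(deep['data'])` → prints [1, 7, 9]
`print(deep['nested']['a'])` → prints [9, 7]

Answer:
[1, 7, 9, 113]
[9, 7, 977]
[1, 7, 9]
[9, 7]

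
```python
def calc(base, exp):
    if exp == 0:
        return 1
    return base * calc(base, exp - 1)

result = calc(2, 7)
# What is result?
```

calc(2, 7) = 2 * 2 * 2 * 2 * 2 * 2 * 2 = 128

Answer: 128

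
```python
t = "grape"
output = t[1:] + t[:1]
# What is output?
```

Trace:
`t = "grape"` → t = 'grape'
`output = t[1:] + t[:1]` → output = 'rapeg'
So output = 'rapeg'

Answer: 'rapeg'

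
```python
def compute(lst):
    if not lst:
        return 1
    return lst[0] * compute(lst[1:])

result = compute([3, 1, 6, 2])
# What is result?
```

Product over [3, 1, 6, 2] = 3 * 1 * 6 * 2 = 36

Answer: 36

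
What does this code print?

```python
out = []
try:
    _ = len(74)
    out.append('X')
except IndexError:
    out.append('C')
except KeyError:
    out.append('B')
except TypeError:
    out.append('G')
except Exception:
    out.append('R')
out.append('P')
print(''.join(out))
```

Execution trace: 'G' (except TypeError) → 'P' (after the try/except). Output: GP

Answer: GP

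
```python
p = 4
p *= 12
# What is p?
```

Trace:
`p = 4` → p = 4
`p *= 12` → p = 48
So p = 48

Answer: 48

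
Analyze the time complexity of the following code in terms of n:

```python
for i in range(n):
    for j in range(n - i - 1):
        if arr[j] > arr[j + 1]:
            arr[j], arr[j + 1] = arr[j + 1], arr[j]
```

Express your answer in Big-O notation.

This is Bubble sort. Time complexity: O(n²).

Answer: O(n²)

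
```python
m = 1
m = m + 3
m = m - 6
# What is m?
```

Trace:
`m = 1` → m = 1
`m = m + 3` → m = 4
`m = m - 6` → m = -2
So m = -2

Answer: -2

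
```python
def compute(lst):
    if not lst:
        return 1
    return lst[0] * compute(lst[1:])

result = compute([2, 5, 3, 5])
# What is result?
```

Product over [2, 5, 3, 5] = 2 * 5 * 3 * 5 = 150

Answer: 150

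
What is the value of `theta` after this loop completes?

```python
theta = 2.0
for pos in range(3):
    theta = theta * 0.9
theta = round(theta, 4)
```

Exponential decay: 2.0 * 0.9^3
`theta` takes the values: 2.0 → 1.8 → 1.62 → 1.458

Answer: 1.458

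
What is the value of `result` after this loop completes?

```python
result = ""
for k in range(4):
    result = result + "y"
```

Repeat 'y' 4 times
`result` takes the values: "" → "y" → "yy" → "yyy" → "yyyy"

Answer: "yyyy"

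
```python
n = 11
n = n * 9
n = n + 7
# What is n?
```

Trace:
`n = 11` → n = 11
`n = n * 9` → n = 99
`n = n + 7` → n = 106
So n = 106

Answer: 106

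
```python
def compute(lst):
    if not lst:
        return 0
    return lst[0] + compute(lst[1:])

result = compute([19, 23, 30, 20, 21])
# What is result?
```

19 + 23 + 30 + 20 + 21 + 0 = 113

Answer: 113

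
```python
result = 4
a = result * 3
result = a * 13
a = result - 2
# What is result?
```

Trace:
`result = 4` → result = 4
`a = result * 3` → a = 12
`result = a * 13` → result = 156
`a = result - 2` → a = 154
So result = 156

Answer: 156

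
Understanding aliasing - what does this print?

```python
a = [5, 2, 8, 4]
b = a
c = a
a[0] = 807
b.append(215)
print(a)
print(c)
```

Key concept: multiple aliases.
Step by step:
`a = [5, 2, 8, 4]` → a = [5, 2, 8, 4]
`b = a` → b = [5, 2, 8, 4] (same object as a)
`c = a` → c = [5, 2, 8, 4] (same object as a, b)
`a[0] = 807` → a = [807, 2, 8, 4] (same object as b, c); b = [807, 2, 8, 4] (same object as a, c); c = [807, 2, 8, 4] (same object as a, b)
`b.append(215)` → a = [807, 2, 8, 4, 215] (same object as b, c); b = [807, 2, 8, 4, 215] (same object as a, c); c = [807, 2, 8, 4, 215] (same object as a, b)
`print(a)` → prints [807, 2, 8, 4, 215]
`print(c)` → prints [807, 2, 8, 4, 215]

Answer:
[807, 2, 8, 4, 215]
[807, 2, 8, 4, 215]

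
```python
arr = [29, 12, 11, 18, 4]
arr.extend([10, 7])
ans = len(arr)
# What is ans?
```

Trace:
`arr = [29, 12, 11, 18, 4]` → arr = [29, 12, 11, 18, 4]
`arr.extend([10, 7])` → arr = [29, 12, 11, 18, 4, 10, 7]
`ans = len(arr)` → ans = 7
So ans = 7

Answer: 7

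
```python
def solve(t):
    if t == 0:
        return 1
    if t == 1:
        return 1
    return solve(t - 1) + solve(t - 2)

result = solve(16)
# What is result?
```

Build up from base cases: solve(0)=1, solve(1)=1, solve(2)=2, solve(3)=3, solve(4)=5, solve(5)=8, solve(6)=13, ..., solve(16)=1597

Answer: 1597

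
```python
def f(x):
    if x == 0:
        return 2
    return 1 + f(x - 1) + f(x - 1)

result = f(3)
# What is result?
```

f(x) = 1 + 2·f(x-1), f(0)=2. Closed form: (2+1)·2^3 - 1 = 23.

Answer: 23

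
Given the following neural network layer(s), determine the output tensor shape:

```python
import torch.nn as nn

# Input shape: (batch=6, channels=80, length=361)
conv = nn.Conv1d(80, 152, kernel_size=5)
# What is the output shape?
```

Input: (6, 80, 361) -> Output: (6, 152, 357)

Answer: (6, 152, 357)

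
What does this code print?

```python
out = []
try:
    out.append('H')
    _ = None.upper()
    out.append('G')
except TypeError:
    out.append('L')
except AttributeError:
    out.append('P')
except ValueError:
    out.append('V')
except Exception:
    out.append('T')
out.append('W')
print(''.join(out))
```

Execution trace: 'H' (try body) → 'P' (except AttributeError) → 'W' (after the try/except). Output: HPW

Answer: HPW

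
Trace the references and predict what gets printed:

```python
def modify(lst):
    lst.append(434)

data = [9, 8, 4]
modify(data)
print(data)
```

Key concept: function modifies passed list.
Step by step:
`data = [9, 8, 4]` → data = [9, 8, 4]
`modify(data)` → data = [9, 8, 4, 434]
`print(data)` → prints [9, 8, 4, 434]

Answer: [9, 8, 4, 434]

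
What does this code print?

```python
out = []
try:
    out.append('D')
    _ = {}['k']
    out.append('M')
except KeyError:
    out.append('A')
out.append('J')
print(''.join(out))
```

Execution trace: 'D' (try body) → 'A' (except KeyError) → 'J' (after the try/except). Output: DAJ

Answer: DAJ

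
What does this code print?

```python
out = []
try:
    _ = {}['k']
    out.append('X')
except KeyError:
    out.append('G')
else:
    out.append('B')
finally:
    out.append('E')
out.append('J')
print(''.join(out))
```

Execution trace: 'G' (except KeyError) → 'E' (finally) → 'J' (after the try/except). Output: GEJ

Answer: GEJ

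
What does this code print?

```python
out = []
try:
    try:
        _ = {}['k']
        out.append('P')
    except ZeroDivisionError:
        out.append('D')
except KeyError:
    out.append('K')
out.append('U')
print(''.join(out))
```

Execution trace: 'K' (outer except KeyError) → 'U' (after the try/except). Output: KU

Answer: KU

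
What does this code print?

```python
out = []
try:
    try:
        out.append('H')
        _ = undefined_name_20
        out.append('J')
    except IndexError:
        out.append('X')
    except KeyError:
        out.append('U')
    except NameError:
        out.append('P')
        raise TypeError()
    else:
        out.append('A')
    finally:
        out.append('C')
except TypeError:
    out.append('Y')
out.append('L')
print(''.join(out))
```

Execution trace: 'H' (inner try body) → 'P' (inner except NameError) → 'C' (inner finally) → 'Y' (outer except TypeError) → 'L' (after the try/except). Output: HPCYL

Answer: HPCYL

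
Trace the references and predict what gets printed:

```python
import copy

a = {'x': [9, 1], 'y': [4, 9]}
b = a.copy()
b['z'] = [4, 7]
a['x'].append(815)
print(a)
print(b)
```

Key concept: shallow copy of dict with mutable values.
Step by step:
`a = {'x': [9, 1], 'y': [4, 9]}` → a = {'x': [9, 1], 'y': [4, 9]}
`b = a.copy()` → b = {'x': [9, 1], 'y': [4, 9]}
`b['z'] = [4, 7]` → b = {'x': [9, 1], 'y': [4, 9], 'z': [4, 7]}
`a['x'].append(815)` → a = {'x': [9, 1, 815], 'y': [4, 9]}; b = {'x': [9, 1, 815], 'y': [4, 9], 'z': [4, 7]}
`print(a)` → prints {'x': [9, 1, 815], 'y': [4, 9]}
`print(b)` → prints {'x': [9, 1, 815], 'y': [4, 9], 'z': [4, 7]}

Answer:
{'x': [9, 1, 815], 'y': [4, 9]}
{'x': [9, 1, 815], 'y': [4, 9], 'z': [4, 7]}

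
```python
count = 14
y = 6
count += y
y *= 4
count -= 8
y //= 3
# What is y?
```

Trace:
`count = 14` → count = 14
`y = 6` → y = 6
`count += y` → count = 20
`y *= 4` → y = 24
`count -= 8` → count = 12
`y //= 3` → y = 8
So y = 8

Answer: 8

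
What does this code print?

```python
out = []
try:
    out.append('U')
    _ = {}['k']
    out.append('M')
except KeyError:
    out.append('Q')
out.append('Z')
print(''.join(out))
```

Execution trace: 'U' (try body) → 'Q' (except KeyError) → 'Z' (after the try/except). Output: UQZ

Answer: UQZ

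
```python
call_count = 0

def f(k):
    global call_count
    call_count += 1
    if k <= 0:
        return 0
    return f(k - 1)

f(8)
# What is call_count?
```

Linear recursion stepping by 1: 9 calls from k=8 down to ≤0.

Answer: 9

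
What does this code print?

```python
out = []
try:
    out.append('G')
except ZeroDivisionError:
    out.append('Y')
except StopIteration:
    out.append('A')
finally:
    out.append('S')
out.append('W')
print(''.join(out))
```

Execution trace: 'G' (try body, no exception) → 'S' (finally) → 'W' (after the try/except). Output: GSW

Answer: GSW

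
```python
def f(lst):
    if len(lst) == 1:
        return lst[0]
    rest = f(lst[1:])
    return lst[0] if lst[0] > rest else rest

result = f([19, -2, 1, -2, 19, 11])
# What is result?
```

Recursive max over [19, -2, 1, -2, 19, 11] = 19

Answer: 19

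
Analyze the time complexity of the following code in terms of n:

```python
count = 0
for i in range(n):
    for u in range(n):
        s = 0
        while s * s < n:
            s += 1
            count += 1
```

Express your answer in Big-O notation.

Each loop level contributes: n × n × √n. Multiplying the contributions gives O(n^2√n).

Answer: O(n^2√n)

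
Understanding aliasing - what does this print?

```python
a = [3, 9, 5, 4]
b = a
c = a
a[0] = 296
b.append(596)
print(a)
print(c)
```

Key concept: multiple aliases.
Step by step:
`a = [3, 9, 5, 4]` → a = [3, 9, 5, 4]
`b = a` → b = [3, 9, 5, 4] (same object as a)
`c = a` → c = [3, 9, 5, 4] (same object as a, b)
`a[0] = 296` → a = [296, 9, 5, 4] (same object as b, c); b = [296, 9, 5, 4] (same object as a, c); c = [296, 9, 5, 4] (same object as a, b)
`b.append(596)` → a = [296, 9, 5, 4, 596] (same object as b, c); b = [296, 9, 5, 4, 596] (same object as a, c); c = [296, 9, 5, 4, 596] (same object as a, b)
`print(a)` → prints [296, 9, 5, 4, 596]
`print(c)` → prints [296, 9, 5, 4, 596]

Answer:
[296, 9, 5, 4, 596]
[296, 9, 5, 4, 596]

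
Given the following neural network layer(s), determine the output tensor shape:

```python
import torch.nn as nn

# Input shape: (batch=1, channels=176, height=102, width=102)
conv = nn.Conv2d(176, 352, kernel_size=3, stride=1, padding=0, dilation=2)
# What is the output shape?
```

Input: (1, 176, 102, 102) -> Output: (1, 352, 98, 98)

Answer: (1, 352, 98, 98)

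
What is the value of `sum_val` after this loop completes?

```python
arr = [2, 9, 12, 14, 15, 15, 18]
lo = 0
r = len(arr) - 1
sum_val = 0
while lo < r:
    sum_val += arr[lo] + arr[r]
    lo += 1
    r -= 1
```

Sum of pairs from ends
`sum_val` takes the values: 0 → 20 → 44 → 71

Answer: 71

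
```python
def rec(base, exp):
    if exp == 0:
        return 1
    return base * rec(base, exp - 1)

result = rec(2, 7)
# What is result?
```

rec(2, 7) = 2 * 2 * 2 * 2 * 2 * 2 * 2 = 128

Answer: 128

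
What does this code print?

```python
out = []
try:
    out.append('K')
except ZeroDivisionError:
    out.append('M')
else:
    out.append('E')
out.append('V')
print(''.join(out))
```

Execution trace: 'K' (try body, no exception) → 'E' (else) → 'V' (after the try/except). Output: KEV

Answer: KEV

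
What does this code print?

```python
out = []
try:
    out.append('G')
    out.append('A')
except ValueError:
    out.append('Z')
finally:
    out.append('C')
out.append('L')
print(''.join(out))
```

Execution trace: 'G' (try body) → 'A' (try body, no exception) → 'C' (finally) → 'L' (after the try/except). Output: GACL

Answer: GACL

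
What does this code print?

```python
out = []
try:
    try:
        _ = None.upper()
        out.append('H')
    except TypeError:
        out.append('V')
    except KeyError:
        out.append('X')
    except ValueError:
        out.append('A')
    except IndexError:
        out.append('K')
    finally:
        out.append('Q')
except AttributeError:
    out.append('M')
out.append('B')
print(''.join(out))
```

Execution trace: 'Q' (finally) → 'M' (outer except AttributeError) → 'B' (after the try/except). Output: QMB

Answer: QMB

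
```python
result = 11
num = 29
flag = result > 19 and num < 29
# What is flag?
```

Trace:
`result = 11` → result = 11
`num = 29` → num = 29
`flag = result > 19 and num < 29` → flag = False
So flag = False

Answer: False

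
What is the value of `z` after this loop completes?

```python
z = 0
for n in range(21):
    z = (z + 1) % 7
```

Increment mod 7, 21 times = 0
`z` takes the values: 0 → 1 → 2 → 3 → 4 → 5 → 6 → 0 → 1 → 2 → 3 → 4 → 5 → 6 → 0 → 1 → 2 → 3 → 4 → 5 → 6 → 0

Answer: 0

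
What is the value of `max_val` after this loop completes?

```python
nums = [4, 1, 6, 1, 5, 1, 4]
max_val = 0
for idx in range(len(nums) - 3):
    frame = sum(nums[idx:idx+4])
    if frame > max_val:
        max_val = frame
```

Max sum of 4-element window in [4, 1, 6, 1, 5, 1, 4]
`max_val` takes the values: 0 → 12 → 13

Answer: 13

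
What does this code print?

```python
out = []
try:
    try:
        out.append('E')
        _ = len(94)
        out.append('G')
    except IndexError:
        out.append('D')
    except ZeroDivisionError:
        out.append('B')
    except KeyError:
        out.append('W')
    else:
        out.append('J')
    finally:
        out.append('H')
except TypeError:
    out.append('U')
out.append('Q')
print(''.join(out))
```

Execution trace: 'E' (try body) → 'H' (finally) → 'U' (outer except TypeError) → 'Q' (after the try/except). Output: EHUQ

Answer: EHUQ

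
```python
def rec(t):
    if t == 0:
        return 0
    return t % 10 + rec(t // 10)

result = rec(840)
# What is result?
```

Sum of digits of 840: 0 + 4 + 8 = 12

Answer: 12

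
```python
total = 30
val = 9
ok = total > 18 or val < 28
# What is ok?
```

Trace:
`total = 30` → total = 30
`val = 9` → val = 9
`ok = total > 18 or val < 28` → ok = True
So ok = True

Answer: True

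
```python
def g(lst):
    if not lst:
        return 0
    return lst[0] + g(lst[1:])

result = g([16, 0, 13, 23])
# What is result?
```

16 + 0 + 13 + 23 + 0 = 52

Answer: 52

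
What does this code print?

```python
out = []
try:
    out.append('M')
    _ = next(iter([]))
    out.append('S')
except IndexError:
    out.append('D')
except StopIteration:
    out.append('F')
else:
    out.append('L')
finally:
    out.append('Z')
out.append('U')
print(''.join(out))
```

Execution trace: 'M' (try body) → 'F' (except StopIteration) → 'Z' (finally) → 'U' (after the try/except). Output: MFZU

Answer: MFZU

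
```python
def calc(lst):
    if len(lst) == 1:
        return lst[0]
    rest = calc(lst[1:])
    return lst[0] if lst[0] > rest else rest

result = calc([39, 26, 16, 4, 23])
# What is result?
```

Recursive max over [39, 26, 16, 4, 23] = 39

Answer: 39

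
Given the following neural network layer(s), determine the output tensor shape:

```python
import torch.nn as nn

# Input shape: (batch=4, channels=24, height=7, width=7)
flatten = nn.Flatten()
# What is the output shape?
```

Input: (4, 24, 7, 7) -> Output: (4, 1176)

Answer: (4, 1176)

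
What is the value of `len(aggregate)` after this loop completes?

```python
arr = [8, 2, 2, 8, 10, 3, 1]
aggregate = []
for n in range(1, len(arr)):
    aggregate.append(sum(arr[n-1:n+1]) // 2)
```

Number of 2-element averages
`aggregate` takes the values: [] → [5] → [5, 2] → [5, 2, 5] → [5, 2, 5, 9] → [5, 2, 5, 9, 6] → [5, 2, 5, 9, 6, 2]
So `len(aggregate)` = 6

Answer: 6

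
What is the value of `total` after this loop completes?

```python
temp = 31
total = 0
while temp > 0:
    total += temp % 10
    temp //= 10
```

Sum digits of 31
`total` takes the values: 0 → 1 → 4

Answer: 4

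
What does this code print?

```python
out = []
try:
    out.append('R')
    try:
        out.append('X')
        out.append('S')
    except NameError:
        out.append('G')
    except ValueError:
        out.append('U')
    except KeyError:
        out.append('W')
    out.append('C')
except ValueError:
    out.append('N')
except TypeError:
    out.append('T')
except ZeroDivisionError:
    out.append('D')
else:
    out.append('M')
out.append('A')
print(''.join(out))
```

Execution trace: 'R' (try body) → 'X' (inner try body) → 'S' (inner try body, no exception) → 'C' (try body, no exception) → 'M' (else) → 'A' (after the try/except). Output: RXSCMA

Answer: RXSCMA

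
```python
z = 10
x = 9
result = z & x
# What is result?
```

Trace:
`z = 10` → z = 10
`x = 9` → x = 9
`result = z & x` → result = 8
So result = 8

Answer: 8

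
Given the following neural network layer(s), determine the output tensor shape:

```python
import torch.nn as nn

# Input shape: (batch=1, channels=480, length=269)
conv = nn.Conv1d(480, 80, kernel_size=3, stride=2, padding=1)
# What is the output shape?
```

Input: (1, 480, 269) -> Output: (1, 80, 135)

Answer: (1, 80, 135)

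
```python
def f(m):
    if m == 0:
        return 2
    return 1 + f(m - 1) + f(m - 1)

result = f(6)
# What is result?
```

f(m) = 1 + 2·f(m-1), f(0)=2. Closed form: (2+1)·2^6 - 1 = 191.

Answer: 191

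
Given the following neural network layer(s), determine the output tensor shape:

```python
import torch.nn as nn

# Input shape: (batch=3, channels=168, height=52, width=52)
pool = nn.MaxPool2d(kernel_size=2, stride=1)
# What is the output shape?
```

Input: (3, 168, 52, 52) -> Output: (3, 168, 51, 51)

Answer: (3, 168, 51, 51)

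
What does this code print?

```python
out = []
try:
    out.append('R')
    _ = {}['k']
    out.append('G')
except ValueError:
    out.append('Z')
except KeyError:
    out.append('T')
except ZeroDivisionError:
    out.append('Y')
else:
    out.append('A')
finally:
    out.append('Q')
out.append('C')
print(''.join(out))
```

Execution trace: 'R' (try body) → 'T' (except KeyError) → 'Q' (finally) → 'C' (after the try/except). Output: RTQC

Answer: RTQC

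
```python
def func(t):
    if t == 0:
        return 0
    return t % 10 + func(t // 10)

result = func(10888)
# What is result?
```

Sum of digits of 10888: 8 + 8 + 8 + 0 + 1 = 25

Answer: 25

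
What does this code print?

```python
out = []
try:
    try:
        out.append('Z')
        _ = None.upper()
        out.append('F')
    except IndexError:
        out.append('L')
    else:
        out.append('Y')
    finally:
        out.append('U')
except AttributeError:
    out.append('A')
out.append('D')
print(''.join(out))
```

Execution trace: 'Z' (try body) → 'U' (finally) → 'A' (outer except AttributeError) → 'D' (after the try/except). Output: ZUAD

Answer: ZUAD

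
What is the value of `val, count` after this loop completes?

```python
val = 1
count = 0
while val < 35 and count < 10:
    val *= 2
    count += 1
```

Double until >= 35 or 10 iterations
`val, count` takes the values: (1, 0) → (2, 0) → (2, 1) → (4, 1) → (4, 2) → (8, 2) → (8, 3) → (16, 3) → (16, 4) → (32, 4) → (32, 5) → (64, 5) → (64, 6)

Answer: 64, 6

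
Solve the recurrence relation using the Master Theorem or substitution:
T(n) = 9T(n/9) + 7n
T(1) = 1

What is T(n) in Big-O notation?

By Master Theorem: a=9, b=9, f(n)=7n. Since log_9(9) = 1 and f(n) = Θ(n^1), Case 2 applies. T(n) = O(n log n).

Answer: O(n log n)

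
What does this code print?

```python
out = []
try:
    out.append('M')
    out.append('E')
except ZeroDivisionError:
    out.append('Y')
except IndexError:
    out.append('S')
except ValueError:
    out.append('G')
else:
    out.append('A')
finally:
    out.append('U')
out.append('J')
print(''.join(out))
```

Execution trace: 'M' (try body) → 'E' (try body, no exception) → 'A' (else) → 'U' (finally) → 'J' (after the try/except). Output: MEAUJ

Answer: MEAUJ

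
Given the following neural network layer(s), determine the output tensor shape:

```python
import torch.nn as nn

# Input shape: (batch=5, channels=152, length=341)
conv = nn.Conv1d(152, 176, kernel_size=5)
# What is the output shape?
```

Input: (5, 152, 341) -> Output: (5, 176, 337)

Answer: (5, 176, 337)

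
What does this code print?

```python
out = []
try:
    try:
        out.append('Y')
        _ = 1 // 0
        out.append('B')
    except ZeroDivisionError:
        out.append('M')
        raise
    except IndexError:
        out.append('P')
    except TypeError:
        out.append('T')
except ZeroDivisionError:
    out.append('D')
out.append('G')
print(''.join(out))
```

Execution trace: 'Y' (inner try body) → 'M' (inner except ZeroDivisionError) → 'D' (outer except ZeroDivisionError) → 'G' (after the try/except). Output: YMDG

Answer: YMDG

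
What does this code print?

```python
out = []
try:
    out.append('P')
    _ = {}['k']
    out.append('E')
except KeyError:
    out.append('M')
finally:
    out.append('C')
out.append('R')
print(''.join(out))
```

Execution trace: 'P' (try body) → 'M' (except KeyError) → 'C' (finally) → 'R' (after the try/except). Output: PMCR

Answer: PMCR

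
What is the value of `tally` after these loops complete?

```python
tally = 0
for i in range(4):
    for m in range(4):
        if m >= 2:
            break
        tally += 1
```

Inner breaks at 2, outer runs 4 times
`tally` takes the values: 0 → 1 → 2 → 3 → 4 → 5 → 6 → 7 → 8

Answer: 8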